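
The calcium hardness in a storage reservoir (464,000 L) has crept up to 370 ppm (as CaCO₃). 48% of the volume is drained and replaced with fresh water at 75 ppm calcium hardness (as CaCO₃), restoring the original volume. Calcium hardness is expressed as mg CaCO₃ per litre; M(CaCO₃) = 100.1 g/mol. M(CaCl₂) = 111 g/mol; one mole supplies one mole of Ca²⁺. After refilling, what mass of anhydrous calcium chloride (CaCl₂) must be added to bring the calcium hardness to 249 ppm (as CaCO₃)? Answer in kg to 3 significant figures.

10.6 kg

After draining 48% and refilling: 370 × 0.52 + 75 × 0.48 = 228.4 ppm.
Deficit to target: 249 − 228.4 = 20.6 mg/L.
As CaCO₃: 20.6 mg/L × 464,000 L = 9558 g; ÷ 100.1 = 95.49 mol Ca²⁺.
Mass: 95.49 × 111 = 10,600 g.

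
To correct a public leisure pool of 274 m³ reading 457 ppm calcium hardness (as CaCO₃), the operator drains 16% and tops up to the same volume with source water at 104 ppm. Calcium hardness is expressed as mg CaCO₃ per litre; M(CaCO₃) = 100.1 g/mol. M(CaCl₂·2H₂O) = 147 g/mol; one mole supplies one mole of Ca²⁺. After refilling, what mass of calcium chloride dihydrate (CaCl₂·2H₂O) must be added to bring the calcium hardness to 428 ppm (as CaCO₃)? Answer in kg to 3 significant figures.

11.1 kg

Volume: 274 m³ = 274,000 L.
After draining 16% and refilling: 457 × 0.84 + 104 × 0.16 = 400.52 ppm.
Deficit to target: 428 − 400.52 = 27.48 mg/L.
As CaCO₃: 27.48 mg/L × 274,000 L = 7530 g; ÷ 100.1 = 75.22 mol Ca²⁺.
Mass: 75.22 × 147 = 11,060 g.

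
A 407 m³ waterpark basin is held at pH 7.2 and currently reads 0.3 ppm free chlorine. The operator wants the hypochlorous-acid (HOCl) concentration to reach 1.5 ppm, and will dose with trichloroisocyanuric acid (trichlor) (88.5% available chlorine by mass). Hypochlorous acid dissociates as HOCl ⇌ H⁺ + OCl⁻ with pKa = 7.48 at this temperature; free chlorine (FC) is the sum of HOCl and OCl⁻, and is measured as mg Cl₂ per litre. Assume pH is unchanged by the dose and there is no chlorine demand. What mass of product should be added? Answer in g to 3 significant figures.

914 g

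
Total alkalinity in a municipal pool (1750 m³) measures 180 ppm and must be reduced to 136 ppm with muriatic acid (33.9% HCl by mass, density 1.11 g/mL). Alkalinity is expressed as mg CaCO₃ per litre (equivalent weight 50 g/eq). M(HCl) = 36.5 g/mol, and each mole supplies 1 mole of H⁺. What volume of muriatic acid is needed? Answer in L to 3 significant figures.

149 L

Volume: 1750 m³ = 1,750,000 L.
Alkalinity to neutralize: (180 − 136) = 44 mg/L as CaCO₃ × 1,750,000 L = 77,000 g as CaCO₃.
Equivalents of H⁺ required: 77,000 ÷ 50 g/eq = 1540 eq = 1540 mol HCl.
Mass of HCl: 1540 × 36.5 = 56,210 g.
Mass of 33.9% solution: 56,210 / 0.339 = 165,800 g.
Volume: 165,800 g ÷ 1.11 g/mL = 149,400 mL.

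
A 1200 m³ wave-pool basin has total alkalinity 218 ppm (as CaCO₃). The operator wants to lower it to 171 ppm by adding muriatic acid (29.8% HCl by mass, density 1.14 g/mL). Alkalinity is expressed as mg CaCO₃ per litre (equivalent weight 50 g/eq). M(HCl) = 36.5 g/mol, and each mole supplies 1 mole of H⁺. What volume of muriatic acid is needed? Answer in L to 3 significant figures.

121 L

Volume: 1200 m³ = 1,200,000 L.
Alkalinity to neutralize: (218 − 171) = 47 mg/L as CaCO₃ × 1,200,000 L = 56,400 g as CaCO₃.
Equivalents of H⁺ required: 56,400 ÷ 50 g/eq = 1128 eq = 1128 mol HCl.
Mass of HCl: 1128 × 36.5 = 41,170 g.
Mass of 29.8% solution: 41,170 / 0.298 = 138,200 g.
Volume: 138,200 g ÷ 1.14 g/mL = 121,200 mL.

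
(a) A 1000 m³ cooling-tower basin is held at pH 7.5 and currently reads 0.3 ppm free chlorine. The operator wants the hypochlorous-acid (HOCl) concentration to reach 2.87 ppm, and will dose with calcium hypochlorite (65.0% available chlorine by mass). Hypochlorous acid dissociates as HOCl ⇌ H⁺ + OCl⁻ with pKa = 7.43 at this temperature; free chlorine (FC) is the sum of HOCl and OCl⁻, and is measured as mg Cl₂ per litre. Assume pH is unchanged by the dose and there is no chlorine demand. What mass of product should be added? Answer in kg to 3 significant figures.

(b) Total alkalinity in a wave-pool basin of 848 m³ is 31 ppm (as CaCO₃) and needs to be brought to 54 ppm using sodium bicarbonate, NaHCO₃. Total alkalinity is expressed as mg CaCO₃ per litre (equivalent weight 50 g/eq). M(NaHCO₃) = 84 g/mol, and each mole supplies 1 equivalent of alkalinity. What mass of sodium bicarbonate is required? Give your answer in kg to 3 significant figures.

(a) 9.14 kg; (b) 32.8 kg

(a) Volume: 1000 m³ = 1,000,000 L.
(a) [OCl⁻]/[HOCl] = 10^(pH − pKa) = 10^(7.5 − 7.43) = 1.175; fraction as HOCl = 1/(1 + 1.175) = 0.4598.
(a) Free chlorine required for 2.87 ppm HOCl: 2.87 / 0.4598 = 6.242 ppm.
(a) FC to add: 6.242 − 0.3 = 5.942 mg/L as Cl₂.
(a) Cl₂ equivalent: 5.942 mg/L × 1,000,000 L = 5942 g.
(a) Product at 65.0% available Cl: 5942 / 0.65 = 9141 g.

(b) Volume: 848 m³ = 848,000 L.
(b) Alkalinity to add: (54 − 31) = 23 mg/L as CaCO₃ × 848,000 L = 19,500 g as CaCO₃.
(b) Equivalents: 19,500 g ÷ 50 g/eq = 390.1 eq.
(b) NaHCO₃ supplies 1 eq per mole → 390.1 mol.
(b) Mass: 390.1 mol × 84 g/mol = 32,770 g.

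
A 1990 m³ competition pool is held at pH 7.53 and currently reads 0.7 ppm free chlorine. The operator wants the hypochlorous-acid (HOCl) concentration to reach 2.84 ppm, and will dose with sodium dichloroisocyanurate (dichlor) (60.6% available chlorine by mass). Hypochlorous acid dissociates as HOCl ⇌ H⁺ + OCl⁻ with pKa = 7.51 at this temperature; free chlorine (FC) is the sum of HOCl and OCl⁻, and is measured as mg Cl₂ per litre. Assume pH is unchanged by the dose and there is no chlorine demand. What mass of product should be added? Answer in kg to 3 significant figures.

16.8 kg

Volume: 1990 m³ = 1,990,000 L.
[OCl⁻]/[HOCl] = 10^(pH − pKa) = 10^(7.53 − 7.51) = 1.047; fraction as HOCl = 1/(1 + 1.047) = 0.4885.
Free chlorine required for 2.84 ppm HOCl: 2.84 / 0.4885 = 5.814 ppm.
FC to add: 5.814 − 0.7 = 5.114 mg/L as Cl₂.
Cl₂ equivalent: 5.114 mg/L × 1,990,000 L = 10,180 g.
Product at 60.6% available Cl: 10,180 / 0.606 = 16,790 g.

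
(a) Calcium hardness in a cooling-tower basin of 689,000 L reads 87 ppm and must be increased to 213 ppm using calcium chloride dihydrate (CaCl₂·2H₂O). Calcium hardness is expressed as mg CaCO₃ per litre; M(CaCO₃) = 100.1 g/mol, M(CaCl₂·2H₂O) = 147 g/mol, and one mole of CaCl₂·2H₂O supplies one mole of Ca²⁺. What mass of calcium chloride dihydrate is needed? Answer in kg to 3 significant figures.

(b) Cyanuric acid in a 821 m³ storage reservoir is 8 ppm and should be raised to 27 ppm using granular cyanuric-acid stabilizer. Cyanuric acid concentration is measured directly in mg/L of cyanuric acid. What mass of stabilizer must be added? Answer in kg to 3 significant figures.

(a) Hardness to add: (213 − 87) = 126 mg/L as CaCO₃ × 689,000 L = 86,810 g as CaCO₃.
(a) Moles of Ca²⁺ (1 mol Ca²⁺ ≡ 1 mol CaCO₃): 86,810 / 100.1 g/mol = 867.3 mol.
(a) Mass of CaCl₂·2H₂O: 867.3 × 147 = 127,500 g.

(b) Volume: 821 m³ = 821,000 L.
(b) CYA to add: (27 − 8) = 19 mg/L × 821,000 L = 15,600 g cyanuric acid.

(a) 127 kg; (b) 15.6 kg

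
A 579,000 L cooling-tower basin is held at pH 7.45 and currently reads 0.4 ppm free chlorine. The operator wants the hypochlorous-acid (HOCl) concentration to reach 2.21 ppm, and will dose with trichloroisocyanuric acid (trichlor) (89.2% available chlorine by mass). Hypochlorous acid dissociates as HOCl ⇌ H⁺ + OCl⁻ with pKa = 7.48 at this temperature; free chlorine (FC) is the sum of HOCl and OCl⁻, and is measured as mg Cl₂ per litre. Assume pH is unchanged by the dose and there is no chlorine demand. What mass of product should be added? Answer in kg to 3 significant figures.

2.51 kg

[OCl⁻]/[HOCl] = 10^(pH − pKa) = 10^(7.45 − 7.48) = 0.9333; fraction as HOCl = 1/(1 + 0.9333) = 0.5173.
Free chlorine required for 2.21 ppm HOCl: 2.21 / 0.5173 = 4.272 ppm.
FC to add: 4.272 − 0.4 = 3.872 mg/L as Cl₂.
Cl₂ equivalent: 3.872 mg/L × 579,000 L = 2242 g.
Product at 89.2% available Cl: 2242 / 0.892 = 2514 g.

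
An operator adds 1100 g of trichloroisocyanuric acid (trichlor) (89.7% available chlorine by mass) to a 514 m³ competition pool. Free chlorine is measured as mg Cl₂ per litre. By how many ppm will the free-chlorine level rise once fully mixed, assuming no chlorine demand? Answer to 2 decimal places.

Volume: 514 m³ = 514,000 L.
Available chlorine delivered: 1100 g × 0.897 = 986.7 g as Cl₂.
Concentration rise: 986.7 g / 514,000 L = 1.92 mg/L = 1.92 ppm.

1.92 ppm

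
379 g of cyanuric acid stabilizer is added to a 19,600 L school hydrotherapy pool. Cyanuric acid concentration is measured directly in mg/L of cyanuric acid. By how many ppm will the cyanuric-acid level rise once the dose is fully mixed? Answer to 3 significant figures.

Rise: 379 g / 19,600 L × 1000 = 19.34 mg/L.

19.3 ppm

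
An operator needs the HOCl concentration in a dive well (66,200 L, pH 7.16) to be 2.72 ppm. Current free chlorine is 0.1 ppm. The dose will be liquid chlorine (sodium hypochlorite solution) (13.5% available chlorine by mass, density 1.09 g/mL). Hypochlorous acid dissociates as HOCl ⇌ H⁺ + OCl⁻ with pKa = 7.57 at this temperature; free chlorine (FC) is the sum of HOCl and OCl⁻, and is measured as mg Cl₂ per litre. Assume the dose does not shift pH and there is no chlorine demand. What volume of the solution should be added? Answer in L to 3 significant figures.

1.65 L

[OCl⁻]/[HOCl] = 10^(pH − pKa) = 10^(7.16 − 7.57) = 0.389; fraction as HOCl = 1/(1 + 0.389) = 0.7199.
Free chlorine required for 2.72 ppm HOCl: 2.72 / 0.7199 = 3.778 ppm.
FC to add: 3.778 − 0.1 = 3.678 mg/L as Cl₂.
Cl₂ equivalent: 3.678 mg/L × 66,200 L = 243.5 g.
Product at 13.5% available Cl: 243.5 / 0.135 = 1804 g.
Volume: 1804 g ÷ 1.09 g/mL = 1655 mL.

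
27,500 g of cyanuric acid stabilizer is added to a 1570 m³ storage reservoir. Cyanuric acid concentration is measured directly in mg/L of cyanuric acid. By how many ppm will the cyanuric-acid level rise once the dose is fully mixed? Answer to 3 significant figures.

17.5 ppm

Volume: 1570 m³ = 1,570,000 L.
Rise: 27,500 g / 1,570,000 L × 1000 = 17.52 mg/L.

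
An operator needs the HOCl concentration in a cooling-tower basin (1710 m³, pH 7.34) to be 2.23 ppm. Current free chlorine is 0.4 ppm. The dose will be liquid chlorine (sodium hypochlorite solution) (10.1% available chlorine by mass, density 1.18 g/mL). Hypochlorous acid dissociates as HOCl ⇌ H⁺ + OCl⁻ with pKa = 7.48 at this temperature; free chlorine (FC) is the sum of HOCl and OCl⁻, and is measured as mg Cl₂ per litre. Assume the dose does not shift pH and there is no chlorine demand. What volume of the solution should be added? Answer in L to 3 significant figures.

49.4 L

Volume: 1710 m³ = 1,710,000 L.
[OCl⁻]/[HOCl] = 10^(pH − pKa) = 10^(7.34 − 7.48) = 0.7244; fraction as HOCl = 1/(1 + 0.7244) = 0.5799.
Free chlorine required for 2.23 ppm HOCl: 2.23 / 0.5799 = 3.845 ppm.
FC to add: 3.845 − 0.4 = 3.445 mg/L as Cl₂.
Cl₂ equivalent: 3.445 mg/L × 1,710,000 L = 5892 g.
Product at 10.1% available Cl: 5892 / 0.101 = 58,330 g.
Volume: 58,330 g ÷ 1.18 g/mL = 49,440 mL.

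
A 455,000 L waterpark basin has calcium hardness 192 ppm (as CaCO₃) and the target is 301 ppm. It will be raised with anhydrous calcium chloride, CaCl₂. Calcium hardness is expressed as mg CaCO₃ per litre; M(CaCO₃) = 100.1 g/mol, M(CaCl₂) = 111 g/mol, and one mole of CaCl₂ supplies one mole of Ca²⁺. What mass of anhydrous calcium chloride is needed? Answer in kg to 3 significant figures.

Hardness to add: (301 − 192) = 109 mg/L as CaCO₃ × 455,000 L = 49,600 g as CaCO₃.
Moles of Ca²⁺ (1 mol Ca²⁺ ≡ 1 mol CaCO₃): 49,600 / 100.1 g/mol = 495.5 mol.
Mass of CaCl₂: 495.5 × 111 = 55,000 g.

55.0 kg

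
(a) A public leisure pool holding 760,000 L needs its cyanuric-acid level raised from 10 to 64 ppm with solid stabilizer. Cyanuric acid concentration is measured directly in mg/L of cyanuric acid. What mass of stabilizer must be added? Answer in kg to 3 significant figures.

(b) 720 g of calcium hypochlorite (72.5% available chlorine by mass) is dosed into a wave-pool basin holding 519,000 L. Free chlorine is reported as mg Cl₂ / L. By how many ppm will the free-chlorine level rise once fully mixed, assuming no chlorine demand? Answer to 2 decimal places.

(a) 41.0 kg; (b) 1.01 ppm

(a) CYA to add: (64 − 10) = 54 mg/L × 760,000 L = 41,040 g cyanuric acid.

(b) Available chlorine delivered: 720 g × 0.725 = 522 g as Cl₂.
(b) Concentration rise: 522 g / 519,000 L = 1.006 mg/L = 1.01 ppm.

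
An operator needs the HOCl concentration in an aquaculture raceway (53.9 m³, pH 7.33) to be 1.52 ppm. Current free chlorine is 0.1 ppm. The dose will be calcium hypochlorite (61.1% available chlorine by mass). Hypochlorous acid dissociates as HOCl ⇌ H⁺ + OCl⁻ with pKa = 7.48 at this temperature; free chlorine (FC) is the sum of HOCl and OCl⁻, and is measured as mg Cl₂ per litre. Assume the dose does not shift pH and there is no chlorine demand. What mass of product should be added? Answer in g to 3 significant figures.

Volume: 53.9 m³ = 53,900 L.
[OCl⁻]/[HOCl] = 10^(pH − pKa) = 10^(7.33 − 7.48) = 0.7079; fraction as HOCl = 1/(1 + 0.7079) = 0.5855.
Free chlorine required for 1.52 ppm HOCl: 1.52 / 0.5855 = 2.596 ppm.
FC to add: 2.596 − 0.1 = 2.496 mg/L as Cl₂.
Cl₂ equivalent: 2.496 mg/L × 53,900 L = 134.5 g.
Product at 61.1% available Cl: 134.5 / 0.611 = 220.2 g.

220 g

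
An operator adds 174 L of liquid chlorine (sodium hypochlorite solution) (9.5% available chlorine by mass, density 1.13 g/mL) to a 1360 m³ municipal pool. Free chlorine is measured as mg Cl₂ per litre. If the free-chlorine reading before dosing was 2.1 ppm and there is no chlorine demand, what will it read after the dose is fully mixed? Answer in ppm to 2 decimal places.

15.83 ppm

Volume: 1360 m³ = 1,360,000 L.
Mass of solution: 174 L × 1000 mL/L × 1.13 g/mL = 196,600 g.
Available chlorine delivered: 196,600 g × 0.095 = 18,680 g as Cl₂.
Concentration rise: 18,680 g / 1,360,000 L = 13.73 mg/L = 13.73 ppm.
Final FC: 2.1 + 13.73 = 15.83 ppm.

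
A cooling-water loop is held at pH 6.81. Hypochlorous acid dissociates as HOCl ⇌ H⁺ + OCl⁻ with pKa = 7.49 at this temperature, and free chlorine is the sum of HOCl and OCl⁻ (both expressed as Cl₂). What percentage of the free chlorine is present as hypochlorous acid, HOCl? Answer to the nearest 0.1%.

[OCl⁻]/[HOCl] = 10^(pH − pKa) = 10^(6.81 − 7.49) = 10^-0.68 = 0.2089.
Fraction as HOCl = 1 / (1 + 0.2089) = 0.8272.

82.7%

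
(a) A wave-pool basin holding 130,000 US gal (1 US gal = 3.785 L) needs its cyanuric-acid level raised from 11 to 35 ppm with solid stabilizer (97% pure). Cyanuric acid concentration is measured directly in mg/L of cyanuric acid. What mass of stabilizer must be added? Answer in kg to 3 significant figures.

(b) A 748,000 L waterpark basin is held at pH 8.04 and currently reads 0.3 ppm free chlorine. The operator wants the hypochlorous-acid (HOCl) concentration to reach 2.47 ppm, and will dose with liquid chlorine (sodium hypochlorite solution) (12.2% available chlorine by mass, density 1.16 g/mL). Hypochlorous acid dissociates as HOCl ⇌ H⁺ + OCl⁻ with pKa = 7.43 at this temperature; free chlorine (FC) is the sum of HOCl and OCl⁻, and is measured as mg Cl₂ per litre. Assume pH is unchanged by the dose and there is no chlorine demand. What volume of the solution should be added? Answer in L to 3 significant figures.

(a) Volume: 130,000 US gal × 3.785 L/gal = 492,050 L.
(a) CYA to add: (35 − 11) = 24 mg/L × 492,050 L = 11,810 g cyanuric acid.
(a) At 97% purity: 11,810 / 0.97 = 12,170 g product.

(b) [OCl⁻]/[HOCl] = 10^(pH − pKa) = 10^(8.04 − 7.43) = 4.074; fraction as HOCl = 1/(1 + 4.074) = 0.1971.
(b) Free chlorine required for 2.47 ppm HOCl: 2.47 / 0.1971 = 12.53 ppm.
(b) FC to add: 12.53 − 0.3 = 12.23 mg/L as Cl₂.
(b) Cl₂ equivalent: 12.23 mg/L × 748,000 L = 9150 g.
(b) Product at 12.2% available Cl: 9150 / 0.122 = 75,000 g.
(b) Volume: 75,000 g ÷ 1.16 g/mL = 64,650 mL.

(a) 12.2 kg; (b) 64.7 L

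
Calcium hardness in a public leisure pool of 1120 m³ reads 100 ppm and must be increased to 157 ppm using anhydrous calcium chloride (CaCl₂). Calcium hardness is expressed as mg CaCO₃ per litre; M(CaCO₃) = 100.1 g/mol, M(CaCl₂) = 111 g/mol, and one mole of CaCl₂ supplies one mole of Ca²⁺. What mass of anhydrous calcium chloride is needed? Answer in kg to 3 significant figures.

Volume: 1120 m³ = 1,120,000 L.
Hardness to add: (157 − 100) = 57 mg/L as CaCO₃ × 1,120,000 L = 63,840 g as CaCO₃.
Moles of Ca²⁺ (1 mol Ca²⁺ ≡ 1 mol CaCO₃): 63,840 / 100.1 g/mol = 637.8 mol.
Mass of CaCl₂: 637.8 × 111 = 70,790 g.

70.8 kg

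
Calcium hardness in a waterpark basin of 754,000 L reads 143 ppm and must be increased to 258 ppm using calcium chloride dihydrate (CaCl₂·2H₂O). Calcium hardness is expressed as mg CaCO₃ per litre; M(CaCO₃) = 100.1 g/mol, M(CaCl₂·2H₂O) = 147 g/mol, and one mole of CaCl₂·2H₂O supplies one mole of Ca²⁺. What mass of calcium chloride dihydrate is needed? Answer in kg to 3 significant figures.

Hardness to add: (258 − 143) = 115 mg/L as CaCO₃ × 754,000 L = 86,710 g as CaCO₃.
Moles of Ca²⁺ (1 mol Ca²⁺ ≡ 1 mol CaCO₃): 86,710 / 100.1 g/mol = 866.2 mol.
Mass of CaCl₂·2H₂O: 866.2 × 147 = 127,300 g.

127 kg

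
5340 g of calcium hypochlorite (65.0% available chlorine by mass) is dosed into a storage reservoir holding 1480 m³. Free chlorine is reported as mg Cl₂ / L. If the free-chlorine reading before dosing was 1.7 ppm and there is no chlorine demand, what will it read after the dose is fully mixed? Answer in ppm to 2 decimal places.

4.05 ppm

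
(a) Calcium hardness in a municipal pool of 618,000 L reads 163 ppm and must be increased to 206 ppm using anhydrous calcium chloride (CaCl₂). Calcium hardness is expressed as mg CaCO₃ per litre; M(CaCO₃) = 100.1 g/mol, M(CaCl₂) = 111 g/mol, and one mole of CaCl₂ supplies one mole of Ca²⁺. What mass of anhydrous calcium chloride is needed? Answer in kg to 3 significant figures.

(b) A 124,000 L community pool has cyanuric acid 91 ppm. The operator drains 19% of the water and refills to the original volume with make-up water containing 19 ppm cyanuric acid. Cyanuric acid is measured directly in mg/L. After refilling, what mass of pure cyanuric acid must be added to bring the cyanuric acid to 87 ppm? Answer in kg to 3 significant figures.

(a) Hardness to add: (206 − 163) = 43 mg/L as CaCO₃ × 618,000 L = 26,570 g as CaCO₃.
(a) Moles of Ca²⁺ (1 mol Ca²⁺ ≡ 1 mol CaCO₃): 26,570 / 100.1 g/mol = 265.5 mol.
(a) Mass of CaCl₂: 265.5 × 111 = 29,470 g.

(b) After draining 19% and refilling: 91 × 0.81 + 19 × 0.19 = 77.32 ppm.
(b) Deficit to target: 87 − 77.32 = 9.68 mg/L.
(b) Mass: 9.68 mg/L × 124,000 L = 1200 g cyanuric acid.

(a) 29.5 kg; (b) 1.20 kg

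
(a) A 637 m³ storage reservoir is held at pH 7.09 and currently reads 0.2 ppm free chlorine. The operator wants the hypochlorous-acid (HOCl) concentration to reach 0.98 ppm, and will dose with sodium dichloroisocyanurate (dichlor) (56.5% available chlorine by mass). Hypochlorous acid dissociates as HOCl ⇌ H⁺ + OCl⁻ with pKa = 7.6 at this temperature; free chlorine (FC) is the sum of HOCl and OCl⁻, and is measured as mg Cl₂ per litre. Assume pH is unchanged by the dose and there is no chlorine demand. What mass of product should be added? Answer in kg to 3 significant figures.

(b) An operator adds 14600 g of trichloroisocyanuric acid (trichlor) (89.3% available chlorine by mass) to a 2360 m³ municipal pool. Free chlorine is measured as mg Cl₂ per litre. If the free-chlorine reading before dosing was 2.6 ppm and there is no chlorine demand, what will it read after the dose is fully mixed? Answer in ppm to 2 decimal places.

(a) 1.22 kg; (b) 8.12 ppm

(a) Volume: 637 m³ = 637,000 L.
(a) [OCl⁻]/[HOCl] = 10^(pH − pKa) = 10^(7.09 − 7.6) = 0.309; fraction as HOCl = 1/(1 + 0.309) = 0.7639.
(a) Free chlorine required for 0.98 ppm HOCl: 0.98 / 0.7639 = 1.283 ppm.
(a) FC to add: 1.283 − 0.2 = 1.083 mg/L as Cl₂.
(a) Cl₂ equivalent: 1.083 mg/L × 637,000 L = 689.8 g.
(a) Product at 56.5% available Cl: 689.8 / 0.565 = 1221 g.

(b) Volume: 2360 m³ = 2,360,000 L.
(b) Available chlorine delivered: 14,600 g × 0.893 = 13,040 g as Cl₂.
(b) Concentration rise: 13,040 g / 2,360,000 L = 5.524 mg/L = 5.52 ppm.
(b) Final FC: 2.6 + 5.52 = 8.12 ppm.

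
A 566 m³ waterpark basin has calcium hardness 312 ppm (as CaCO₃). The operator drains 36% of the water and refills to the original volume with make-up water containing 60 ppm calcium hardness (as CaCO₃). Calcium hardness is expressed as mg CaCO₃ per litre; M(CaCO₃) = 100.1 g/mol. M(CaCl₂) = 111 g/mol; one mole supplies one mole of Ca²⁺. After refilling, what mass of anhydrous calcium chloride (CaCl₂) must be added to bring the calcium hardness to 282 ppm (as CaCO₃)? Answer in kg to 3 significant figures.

38.1 kg

Volume: 566 m³ = 566,000 L.
After draining 36% and refilling: 312 × 0.64 + 60 × 0.36 = 221.28 ppm.
Deficit to target: 282 − 221.28 = 60.72 mg/L.
As CaCO₃: 60.72 mg/L × 566,000 L = 34,370 g; ÷ 100.1 = 343.3 mol Ca²⁺.
Mass: 343.3 × 111 = 38,110 g.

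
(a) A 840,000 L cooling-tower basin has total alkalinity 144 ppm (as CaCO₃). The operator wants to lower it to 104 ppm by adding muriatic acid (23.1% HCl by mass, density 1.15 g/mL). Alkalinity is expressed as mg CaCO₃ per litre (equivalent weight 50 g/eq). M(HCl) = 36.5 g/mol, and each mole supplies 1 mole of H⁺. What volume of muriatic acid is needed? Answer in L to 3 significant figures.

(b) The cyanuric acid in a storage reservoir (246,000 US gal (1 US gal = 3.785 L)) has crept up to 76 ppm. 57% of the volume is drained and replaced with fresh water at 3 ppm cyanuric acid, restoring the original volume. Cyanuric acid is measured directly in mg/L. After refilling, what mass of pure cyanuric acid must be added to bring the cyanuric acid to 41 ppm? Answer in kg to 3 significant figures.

(a) Alkalinity to neutralize: (144 − 104) = 40 mg/L as CaCO₃ × 840,000 L = 33,600 g as CaCO₃.
(a) Equivalents of H⁺ required: 33,600 ÷ 50 g/eq = 672 eq = 672 mol HCl.
(a) Mass of HCl: 672 × 36.5 = 24,530 g.
(a) Mass of 23.1% solution: 24,530 / 0.231 = 106,200 g.
(a) Volume: 106,200 g ÷ 1.15 g/mL = 92,330 mL.

(b) Volume: 246,000 US gal × 3.785 L/gal = 931,110 L.
(b) After draining 57% and refilling: 76 × 0.43 + 3 × 0.57 = 34.39 ppm.
(b) Deficit to target: 41 − 34.39 = 6.61 mg/L.
(b) Mass: 6.61 mg/L × 931,110 L = 6155 g cyanuric acid.

(a) 92.3 L; (b) 6.15 kg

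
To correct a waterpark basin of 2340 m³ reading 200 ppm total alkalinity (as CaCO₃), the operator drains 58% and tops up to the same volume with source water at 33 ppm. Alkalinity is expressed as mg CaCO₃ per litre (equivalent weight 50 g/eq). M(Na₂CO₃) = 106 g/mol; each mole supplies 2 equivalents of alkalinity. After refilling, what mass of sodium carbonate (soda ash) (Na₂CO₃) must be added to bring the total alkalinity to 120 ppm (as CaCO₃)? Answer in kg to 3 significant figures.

41.8 kg

Volume: 2340 m³ = 2,340,000 L.
After draining 58% and refilling: 200 × 0.42 + 33 × 0.58 = 103.14 ppm.
Deficit to target: 120 − 103.14 = 16.86 mg/L.
As CaCO₃: 16.86 mg/L × 2,340,000 L = 39,450 g; ÷ 50 g/eq ÷ 2 = 394.5 mol Na₂CO₃.
Mass: 394.5 × 106 = 41,820 g.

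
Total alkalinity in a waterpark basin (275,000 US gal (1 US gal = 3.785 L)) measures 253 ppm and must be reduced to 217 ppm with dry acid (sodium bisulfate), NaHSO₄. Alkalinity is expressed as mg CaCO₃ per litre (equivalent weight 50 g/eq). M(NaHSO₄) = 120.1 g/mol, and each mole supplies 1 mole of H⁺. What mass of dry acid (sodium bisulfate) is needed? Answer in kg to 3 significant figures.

90.0 kg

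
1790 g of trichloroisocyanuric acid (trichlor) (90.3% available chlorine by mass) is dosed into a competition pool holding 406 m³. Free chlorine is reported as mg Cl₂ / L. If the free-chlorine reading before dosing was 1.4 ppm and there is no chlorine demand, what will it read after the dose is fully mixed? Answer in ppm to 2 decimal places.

5.38 ppm

Volume: 406 m³ = 406,000 L.
Available chlorine delivered: 1790 g × 0.903 = 1616 g as Cl₂.
Concentration rise: 1616 g / 406,000 L = 3.981 mg/L = 3.98 ppm.
Final FC: 1.4 + 3.98 = 5.38 ppm.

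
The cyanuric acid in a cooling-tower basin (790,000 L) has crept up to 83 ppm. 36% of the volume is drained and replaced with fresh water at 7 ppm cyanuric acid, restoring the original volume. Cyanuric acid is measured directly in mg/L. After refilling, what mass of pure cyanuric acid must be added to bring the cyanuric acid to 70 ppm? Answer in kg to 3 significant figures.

After draining 36% and refilling: 83 × 0.64 + 7 × 0.36 = 55.64 ppm.
Deficit to target: 70 − 55.64 = 14.36 mg/L.
Mass: 14.36 mg/L × 790,000 L = 11,340 g cyanuric acid.

11.3 kg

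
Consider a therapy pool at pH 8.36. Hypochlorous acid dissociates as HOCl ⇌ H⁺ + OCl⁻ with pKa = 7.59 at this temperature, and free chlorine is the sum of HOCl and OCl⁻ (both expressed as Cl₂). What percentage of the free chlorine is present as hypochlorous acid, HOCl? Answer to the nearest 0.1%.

[OCl⁻]/[HOCl] = 10^(pH − pKa) = 10^(8.36 − 7.59) = 10^0.77 = 5.888.
Fraction as HOCl = 1 / (1 + 5.888) = 0.1452.

14.5%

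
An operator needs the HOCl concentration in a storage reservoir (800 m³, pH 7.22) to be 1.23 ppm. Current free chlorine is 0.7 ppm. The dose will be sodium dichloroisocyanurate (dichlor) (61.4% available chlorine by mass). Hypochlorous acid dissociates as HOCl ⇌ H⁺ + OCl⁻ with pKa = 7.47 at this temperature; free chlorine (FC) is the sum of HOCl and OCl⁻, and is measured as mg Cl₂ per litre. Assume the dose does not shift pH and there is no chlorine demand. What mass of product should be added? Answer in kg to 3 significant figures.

Volume: 800 m³ = 800,000 L.
[OCl⁻]/[HOCl] = 10^(pH − pKa) = 10^(7.22 − 7.47) = 0.5623; fraction as HOCl = 1/(1 + 0.5623) = 0.6401.
Free chlorine required for 1.23 ppm HOCl: 1.23 / 0.6401 = 1.922 ppm.
FC to add: 1.922 − 0.7 = 1.222 mg/L as Cl₂.
Cl₂ equivalent: 1.222 mg/L × 800,000 L = 977.3 g.
Product at 61.4% available Cl: 977.3 / 0.614 = 1592 g.

1.59 kg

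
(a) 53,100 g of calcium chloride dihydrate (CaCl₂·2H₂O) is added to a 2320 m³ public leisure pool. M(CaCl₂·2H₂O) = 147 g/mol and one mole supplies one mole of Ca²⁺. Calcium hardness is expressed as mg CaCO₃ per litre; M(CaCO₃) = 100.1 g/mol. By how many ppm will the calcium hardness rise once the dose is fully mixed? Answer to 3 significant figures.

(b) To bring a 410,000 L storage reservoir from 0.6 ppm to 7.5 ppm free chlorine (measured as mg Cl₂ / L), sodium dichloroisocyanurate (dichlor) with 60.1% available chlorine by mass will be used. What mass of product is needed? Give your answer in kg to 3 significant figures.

(a) Volume: 2320 m³ = 2,320,000 L.
(a) Moles of Ca²⁺: 53,100 g ÷ 147 g/mol = 361.2 mol.
(a) As CaCO₃: 361.2 mol × 100.1 g/mol = 36,160 g.
(a) Rise: 36,160 g / 2,320,000 L × 1000 = 15.59 mg/L.

(b) Chlorine deficit: 7.5 − 0.6 = 6.9 ppm = 6.9 mg/L as Cl₂.
(b) Cl₂ equivalent needed: 6.9 mg/L × 410,000 L = 2,829,000 mg = 2829 g.
(b) Product at 60.1% available chlorine: 2829 / 0.601 = 4707 g.

(a) 15.6 ppm; (b) 4.71 kg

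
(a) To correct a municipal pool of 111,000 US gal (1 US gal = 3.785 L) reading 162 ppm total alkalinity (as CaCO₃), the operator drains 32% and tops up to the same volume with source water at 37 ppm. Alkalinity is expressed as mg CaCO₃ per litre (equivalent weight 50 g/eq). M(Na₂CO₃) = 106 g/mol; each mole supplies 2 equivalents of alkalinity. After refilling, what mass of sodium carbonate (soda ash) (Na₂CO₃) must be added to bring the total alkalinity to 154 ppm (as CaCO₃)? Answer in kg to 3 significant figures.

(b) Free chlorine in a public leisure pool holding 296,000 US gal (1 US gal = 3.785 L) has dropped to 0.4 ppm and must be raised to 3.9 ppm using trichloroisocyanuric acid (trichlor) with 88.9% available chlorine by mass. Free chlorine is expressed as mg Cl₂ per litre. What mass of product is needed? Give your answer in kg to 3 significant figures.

(a) 14.3 kg; (b) 4.41 kg

(a) Volume: 111,000 US gal × 3.785 L/gal = 420,135 L.
(a) After draining 32% and refilling: 162 × 0.68 + 37 × 0.32 = 122 ppm.
(a) Deficit to target: 154 − 122 = 32 mg/L.
(a) As CaCO₃: 32 mg/L × 420,135 L = 13,440 g; ÷ 50 g/eq ÷ 2 = 134.4 mol Na₂CO₃.
(a) Mass: 134.4 × 106 = 14,250 g.

(b) Volume: 296,000 US gal × 3.785 L/gal = 1,120,360 L.
(b) Chlorine deficit: 3.9 − 0.4 = 3.5 ppm = 3.5 mg/L as Cl₂.
(b) Cl₂ equivalent needed: 3.5 mg/L × 1,120,360 L = 3,921,000 mg = 3921 g.
(b) Product at 88.9% available chlorine: 3921 / 0.889 = 4411 g.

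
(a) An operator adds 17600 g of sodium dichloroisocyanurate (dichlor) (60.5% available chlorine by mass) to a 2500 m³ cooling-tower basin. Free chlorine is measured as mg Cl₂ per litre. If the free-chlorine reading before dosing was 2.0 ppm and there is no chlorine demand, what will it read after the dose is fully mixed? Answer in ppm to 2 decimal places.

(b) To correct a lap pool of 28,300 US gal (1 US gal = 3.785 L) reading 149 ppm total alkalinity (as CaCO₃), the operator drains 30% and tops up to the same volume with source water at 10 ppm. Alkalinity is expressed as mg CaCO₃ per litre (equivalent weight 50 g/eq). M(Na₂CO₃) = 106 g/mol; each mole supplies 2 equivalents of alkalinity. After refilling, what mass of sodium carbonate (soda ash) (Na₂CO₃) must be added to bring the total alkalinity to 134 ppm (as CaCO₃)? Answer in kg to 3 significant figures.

(a) Volume: 2500 m³ = 2,500,000 L.
(a) Available chlorine delivered: 17,600 g × 0.605 = 10,650 g as Cl₂.
(a) Concentration rise: 10,650 g / 2,500,000 L = 4.259 mg/L = 4.26 ppm.
(a) Final FC: 2.0 + 4.26 = 6.26 ppm.

(b) Volume: 28,300 US gal × 3.785 L/gal = 107,116 L.
(b) After draining 30% and refilling: 149 × 0.70 + 10 × 0.30 = 107.3 ppm.
(b) Deficit to target: 134 − 107.3 = 26.7 mg/L.
(b) As CaCO₃: 26.7 mg/L × 107,116 L = 2860 g; ÷ 50 g/eq ÷ 2 = 28.6 mol Na₂CO₃.
(b) Mass: 28.6 × 106 = 3032 g.

(a) 6.26 ppm; (b) 3.03 kg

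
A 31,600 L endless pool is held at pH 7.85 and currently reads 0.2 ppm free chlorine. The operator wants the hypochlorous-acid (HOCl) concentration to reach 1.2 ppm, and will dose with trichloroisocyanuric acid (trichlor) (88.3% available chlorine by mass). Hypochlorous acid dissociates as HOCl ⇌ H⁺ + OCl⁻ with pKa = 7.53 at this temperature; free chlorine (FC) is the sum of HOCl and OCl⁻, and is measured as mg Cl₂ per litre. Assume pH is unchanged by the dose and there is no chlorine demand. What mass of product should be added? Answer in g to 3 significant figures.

126 g

[OCl⁻]/[HOCl] = 10^(pH − pKa) = 10^(7.85 − 7.53) = 2.089; fraction as HOCl = 1/(1 + 2.089) = 0.3237.
Free chlorine required for 1.2 ppm HOCl: 1.2 / 0.3237 = 3.707 ppm.
FC to add: 3.707 − 0.2 = 3.507 mg/L as Cl₂.
Cl₂ equivalent: 3.507 mg/L × 31,600 L = 110.8 g.
Product at 88.3% available Cl: 110.8 / 0.883 = 125.5 g.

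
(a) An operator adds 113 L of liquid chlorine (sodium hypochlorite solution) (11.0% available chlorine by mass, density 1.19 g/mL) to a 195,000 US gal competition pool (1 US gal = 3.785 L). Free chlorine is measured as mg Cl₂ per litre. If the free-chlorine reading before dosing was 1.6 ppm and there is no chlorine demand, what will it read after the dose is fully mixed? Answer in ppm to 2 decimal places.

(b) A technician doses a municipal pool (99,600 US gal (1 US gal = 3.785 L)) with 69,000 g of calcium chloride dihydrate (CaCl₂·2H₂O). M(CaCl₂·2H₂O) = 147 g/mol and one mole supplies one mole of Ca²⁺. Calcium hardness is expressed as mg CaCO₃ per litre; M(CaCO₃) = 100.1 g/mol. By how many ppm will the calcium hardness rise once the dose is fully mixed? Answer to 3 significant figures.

(a) 21.64 ppm; (b) 125 ppm

(a) Volume: 195,000 US gal × 3.785 L/gal = 738,075 L.
(a) Mass of solution: 113 L × 1000 mL/L × 1.19 g/mL = 134,500 g.
(a) Available chlorine delivered: 134,500 g × 0.11 = 14,790 g as Cl₂.
(a) Concentration rise: 14,790 g / 738,075 L = 20.04 mg/L = 20.04 ppm.
(a) Final FC: 1.6 + 20.04 = 21.64 ppm.

(b) Volume: 99,600 US gal × 3.785 L/gal = 376,986 L.
(b) Moles of Ca²⁺: 69,000 g ÷ 147 g/mol = 469.4 mol.
(b) As CaCO₃: 469.4 mol × 100.1 g/mol = 46,990 g.
(b) Rise: 46,990 g / 376,986 L × 1000 = 124.6 mg/L.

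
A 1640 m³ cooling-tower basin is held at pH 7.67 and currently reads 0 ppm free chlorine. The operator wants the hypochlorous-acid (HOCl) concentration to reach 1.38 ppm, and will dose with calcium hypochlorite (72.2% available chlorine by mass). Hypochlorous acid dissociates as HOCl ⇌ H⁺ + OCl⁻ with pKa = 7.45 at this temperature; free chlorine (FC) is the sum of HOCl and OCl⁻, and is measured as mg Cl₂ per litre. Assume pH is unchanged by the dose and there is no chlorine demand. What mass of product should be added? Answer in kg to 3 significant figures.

8.34 kg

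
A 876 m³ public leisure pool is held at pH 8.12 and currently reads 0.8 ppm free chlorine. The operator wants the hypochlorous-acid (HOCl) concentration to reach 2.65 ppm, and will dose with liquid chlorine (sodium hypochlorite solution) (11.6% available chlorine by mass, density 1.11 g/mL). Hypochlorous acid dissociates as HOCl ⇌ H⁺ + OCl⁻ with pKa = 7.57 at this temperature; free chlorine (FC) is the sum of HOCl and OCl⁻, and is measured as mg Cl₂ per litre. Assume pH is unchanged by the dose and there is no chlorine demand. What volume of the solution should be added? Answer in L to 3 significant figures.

76.6 L

Volume: 876 m³ = 876,000 L.
[OCl⁻]/[HOCl] = 10^(pH − pKa) = 10^(8.12 − 7.57) = 3.548; fraction as HOCl = 1/(1 + 3.548) = 0.2199.
Free chlorine required for 2.65 ppm HOCl: 2.65 / 0.2199 = 12.05 ppm.
FC to add: 12.05 − 0.8 = 11.25 mg/L as Cl₂.
Cl₂ equivalent: 11.25 mg/L × 876,000 L = 9857 g.
Product at 11.6% available Cl: 9857 / 0.116 = 84,980 g.
Volume: 84,980 g ÷ 1.11 g/mL = 76,560 mL.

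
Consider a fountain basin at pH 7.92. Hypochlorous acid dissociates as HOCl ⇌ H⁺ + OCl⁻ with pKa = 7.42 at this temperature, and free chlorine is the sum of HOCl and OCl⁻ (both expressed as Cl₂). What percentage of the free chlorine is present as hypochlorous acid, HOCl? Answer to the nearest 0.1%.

24.0%

[OCl⁻]/[HOCl] = 10^(pH − pKa) = 10^(7.92 − 7.42) = 10^0.50 = 3.162.
Fraction as HOCl = 1 / (1 + 3.162) = 0.2403.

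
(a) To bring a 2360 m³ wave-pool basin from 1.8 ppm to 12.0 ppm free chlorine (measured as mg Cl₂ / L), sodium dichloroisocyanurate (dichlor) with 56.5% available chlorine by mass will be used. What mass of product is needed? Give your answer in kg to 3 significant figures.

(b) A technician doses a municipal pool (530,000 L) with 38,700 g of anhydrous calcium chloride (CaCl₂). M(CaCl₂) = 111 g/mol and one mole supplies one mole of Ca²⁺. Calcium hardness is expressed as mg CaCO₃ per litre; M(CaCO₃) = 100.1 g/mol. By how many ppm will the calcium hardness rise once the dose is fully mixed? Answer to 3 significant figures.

(a) 42.6 kg; (b) 65.8 ppm

(a) Volume: 2360 m³ = 2,360,000 L.
(a) Chlorine deficit: 12.0 − 1.8 = 10.2 ppm = 10.2 mg/L as Cl₂.
(a) Cl₂ equivalent needed: 10.2 mg/L × 2,360,000 L = 24,070,000 mg = 24,070 g.
(a) Product at 56.5% available chlorine: 24,070 / 0.565 = 42,610 g.

(b) Moles of Ca²⁺: 38,700 g ÷ 111 g/mol = 348.6 mol.
(b) As CaCO₃: 348.6 mol × 100.1 g/mol = 34,900 g.
(b) Rise: 34,900 g / 530,000 L × 1000 = 65.85 mg/L.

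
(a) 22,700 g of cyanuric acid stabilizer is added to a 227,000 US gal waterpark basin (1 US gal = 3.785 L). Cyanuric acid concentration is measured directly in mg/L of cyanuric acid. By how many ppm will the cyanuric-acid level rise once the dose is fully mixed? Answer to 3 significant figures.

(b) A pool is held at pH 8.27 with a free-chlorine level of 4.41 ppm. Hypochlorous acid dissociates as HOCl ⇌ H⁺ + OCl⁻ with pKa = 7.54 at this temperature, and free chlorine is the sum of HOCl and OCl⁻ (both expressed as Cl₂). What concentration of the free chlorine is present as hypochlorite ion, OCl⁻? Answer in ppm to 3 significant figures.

(a) 26.4 ppm; (b) 3.72 ppm

(a) Volume: 227,000 US gal × 3.785 L/gal = 859,195 L.
(a) Rise: 22,700 g / 859,195 L × 1000 = 26.42 mg/L.

(b) [OCl⁻]/[HOCl] = 10^(pH − pKa) = 10^(8.27 − 7.54) = 10^0.73 = 5.37.
(b) Fraction as HOCl = 1 / (1 + 5.37) = 0.157.
(b) OCl⁻ = (1 − 0.157) × 4.41 ppm = 3.718 ppm.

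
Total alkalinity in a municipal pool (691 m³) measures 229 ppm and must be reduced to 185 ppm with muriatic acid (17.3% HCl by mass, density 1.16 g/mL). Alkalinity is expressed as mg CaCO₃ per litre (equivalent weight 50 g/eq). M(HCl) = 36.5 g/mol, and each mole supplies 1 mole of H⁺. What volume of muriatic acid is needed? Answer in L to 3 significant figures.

Volume: 691 m³ = 691,000 L.
Alkalinity to neutralize: (229 − 185) = 44 mg/L as CaCO₃ × 691,000 L = 30,400 g as CaCO₃.
Equivalents of H⁺ required: 30,400 ÷ 50 g/eq = 608.1 eq = 608.1 mol HCl.
Mass of HCl: 608.1 × 36.5 = 22,190 g.
Mass of 17.3% solution: 22,190 / 0.173 = 128,300 g.
Volume: 128,300 g ÷ 1.16 g/mL = 110,600 mL.

111 L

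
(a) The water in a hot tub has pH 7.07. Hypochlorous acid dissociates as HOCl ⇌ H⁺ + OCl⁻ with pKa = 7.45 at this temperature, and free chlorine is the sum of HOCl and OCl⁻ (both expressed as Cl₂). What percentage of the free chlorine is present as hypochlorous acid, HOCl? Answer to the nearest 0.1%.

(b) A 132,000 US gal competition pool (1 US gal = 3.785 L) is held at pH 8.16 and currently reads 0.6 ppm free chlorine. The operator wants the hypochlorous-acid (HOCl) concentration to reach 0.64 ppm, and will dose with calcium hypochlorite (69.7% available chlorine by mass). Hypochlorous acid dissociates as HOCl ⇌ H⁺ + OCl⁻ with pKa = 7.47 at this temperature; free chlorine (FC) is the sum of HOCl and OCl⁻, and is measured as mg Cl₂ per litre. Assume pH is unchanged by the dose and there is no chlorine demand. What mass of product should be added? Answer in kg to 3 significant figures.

(a) [OCl⁻]/[HOCl] = 10^(pH − pKa) = 10^(7.07 − 7.45) = 10^-0.38 = 0.4169.
(a) Fraction as HOCl = 1 / (1 + 0.4169) = 0.7058.

(b) Volume: 132,000 US gal × 3.785 L/gal = 499,620 L.
(b) [OCl⁻]/[HOCl] = 10^(pH − pKa) = 10^(8.16 − 7.47) = 4.898; fraction as HOCl = 1/(1 + 4.898) = 0.1696.
(b) Free chlorine required for 0.64 ppm HOCl: 0.64 / 0.1696 = 3.775 ppm.
(b) FC to add: 3.775 − 0.6 = 3.175 mg/L as Cl₂.
(b) Cl₂ equivalent: 3.175 mg/L × 499,620 L = 1586 g.
(b) Product at 69.7% available Cl: 1586 / 0.697 = 2276 g.

(a) 70.6%; (b) 2.28 kg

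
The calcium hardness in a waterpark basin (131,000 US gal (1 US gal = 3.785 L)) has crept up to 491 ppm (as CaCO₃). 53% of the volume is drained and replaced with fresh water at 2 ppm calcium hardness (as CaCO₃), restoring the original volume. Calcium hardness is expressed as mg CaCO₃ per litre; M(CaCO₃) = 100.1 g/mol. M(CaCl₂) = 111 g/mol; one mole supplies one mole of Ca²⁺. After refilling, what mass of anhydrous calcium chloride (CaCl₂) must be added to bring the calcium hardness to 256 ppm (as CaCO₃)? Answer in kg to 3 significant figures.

13.3 kg

Volume: 131,000 US gal × 3.785 L/gal = 495,835 L.
After draining 53% and refilling: 491 × 0.47 + 2 × 0.53 = 231.83 ppm.
Deficit to target: 256 − 231.83 = 24.17 mg/L.
As CaCO₃: 24.17 mg/L × 495,835 L = 11,980 g; ÷ 100.1 = 119.7 mol Ca²⁺.
Mass: 119.7 × 111 = 13,290 g.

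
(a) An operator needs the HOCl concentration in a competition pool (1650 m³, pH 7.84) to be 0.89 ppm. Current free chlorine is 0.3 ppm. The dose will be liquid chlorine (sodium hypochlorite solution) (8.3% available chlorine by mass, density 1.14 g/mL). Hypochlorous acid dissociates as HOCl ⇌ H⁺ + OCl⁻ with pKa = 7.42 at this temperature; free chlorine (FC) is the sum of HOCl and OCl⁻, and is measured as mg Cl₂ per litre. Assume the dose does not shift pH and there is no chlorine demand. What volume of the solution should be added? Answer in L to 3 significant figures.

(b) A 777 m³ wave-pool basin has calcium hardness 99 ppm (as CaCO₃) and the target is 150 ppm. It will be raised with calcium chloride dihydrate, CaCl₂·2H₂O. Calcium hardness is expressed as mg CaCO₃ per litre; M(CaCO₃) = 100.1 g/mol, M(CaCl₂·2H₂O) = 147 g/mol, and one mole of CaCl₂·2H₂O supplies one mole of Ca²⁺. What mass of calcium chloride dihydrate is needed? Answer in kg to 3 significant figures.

(a) Volume: 1650 m³ = 1,650,000 L.
(a) [OCl⁻]/[HOCl] = 10^(pH − pKa) = 10^(7.84 − 7.42) = 2.63; fraction as HOCl = 1/(1 + 2.63) = 0.2755.
(a) Free chlorine required for 0.89 ppm HOCl: 0.89 / 0.2755 = 3.231 ppm.
(a) FC to add: 3.231 − 0.3 = 2.931 mg/L as Cl₂.
(a) Cl₂ equivalent: 2.931 mg/L × 1,650,000 L = 4836 g.
(a) Product at 8.3% available Cl: 4836 / 0.083 = 58,270 g.
(a) Volume: 58,270 g ÷ 1.14 g/mL = 51,110 mL.

(b) Volume: 777 m³ = 777,000 L.
(b) Hardness to add: (150 − 99) = 51 mg/L as CaCO₃ × 777,000 L = 39,630 g as CaCO₃.
(b) Moles of Ca²⁺ (1 mol Ca²⁺ ≡ 1 mol CaCO₃): 39,630 / 100.1 g/mol = 395.9 mol.
(b) Mass of CaCl₂·2H₂O: 395.9 × 147 = 58,190 g.

(a) 51.1 L; (b) 58.2 kg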